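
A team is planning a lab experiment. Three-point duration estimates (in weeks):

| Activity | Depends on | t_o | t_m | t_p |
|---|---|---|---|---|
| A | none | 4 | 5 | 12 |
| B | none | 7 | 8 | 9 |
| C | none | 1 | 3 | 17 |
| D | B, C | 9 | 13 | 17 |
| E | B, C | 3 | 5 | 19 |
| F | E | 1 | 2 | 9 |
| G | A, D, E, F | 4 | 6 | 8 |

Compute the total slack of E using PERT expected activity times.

te_A = (4 + 4·5 + 12)/6 = 36/6 = 6
te_B = (7 + 4·8 + 9)/6 = 48/6 = 8
te_C = (1 + 4·3 + 17)/6 = 30/6 = 5
te_D = (9 + 4·13 + 17)/6 = 78/6 = 13
te_E = (3 + 4·5 + 19)/6 = 42/6 = 7
te_F = (1 + 4·2 + 9)/6 = 18/6 = 3
te_G = (4 + 4·6 + 8)/6 = 36/6 = 6

Forward pass:
ES_A = 0; EF_A = 6
ES_B = 0; EF_B = 8
ES_C = 0; EF_C = 5
ES_D = max(EF_B=8, EF_C=5) = 8; EF_D = 8+13 = 21
ES_E = max(EF_B=8, EF_C=5) = 8; EF_E = 8+7 = 15
ES_F = 15; EF_F = 15+3 = 18
ES_G = max(EF_A=6, EF_D=21, EF_E=15, EF_F=18) = 21; EF_G = 21+6 = 27
Expected project duration μ = 27 weeks. Critical path: B → D → G.

Backward pass:
LF_G = 27; LS_G = 27−6 = 21
LF_F = LS_G = 21; LS_F = 21−3 = 18
LF_E = min(LS_F=18, LS_G=21) = 18; LS_E = 18−7 = 11
LF_D = LS_G = 21; LS_D = 21−13 = 8
LF_C = min(LS_D=8, LS_E=11) = 8; LS_C = 8−5 = 3
LF_B = min(LS_D=8, LS_E=11) = 8; LS_B = 8−8 = 0
LF_A = LS_G = 21; LS_A = 21−6 = 15
Slack_E = LS_E − ES_E = 11 − 8 = 3

3 weeks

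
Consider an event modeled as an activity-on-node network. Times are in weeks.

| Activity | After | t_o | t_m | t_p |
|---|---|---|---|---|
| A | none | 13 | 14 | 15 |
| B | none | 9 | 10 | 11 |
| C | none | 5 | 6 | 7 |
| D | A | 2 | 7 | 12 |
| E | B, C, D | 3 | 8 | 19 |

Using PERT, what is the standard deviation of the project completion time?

te_A = (13 + 4·14 + 15)/6 = 84/6 = 14; σ²_A = ((15−13)/6)² = 0.111
te_B = (9 + 4·10 + 11)/6 = 60/6 = 10; σ²_B = ((11−9)/6)² = 0.111
te_C = (5 + 4·6 + 7)/6 = 36/6 = 6; σ²_C = ((7−5)/6)² = 0.111
te_D = (2 + 4·7 + 12)/6 = 42/6 = 7; σ²_D = ((12−2)/6)² = 2.778
te_E = (3 + 4·8 + 19)/6 = 54/6 = 9; σ²_E = ((19−3)/6)² = 7.111

Forward pass:
ES_A = 0; EF_A = 14
ES_B = 0; EF_B = 10
ES_C = 0; EF_C = 6
ES_D = 14; EF_D = 14+7 = 21
ES_E = max(EF_B=10, EF_C=6, EF_D=21) = 21; EF_E = 21+9 = 30
Expected project duration μ = 30 weeks. Critical path: A → D → E.

Variance along critical path = 0.111 + 2.778 + 7.111 = 10.000
σ = √10.000 = 3.162 weeks

3.16 weeks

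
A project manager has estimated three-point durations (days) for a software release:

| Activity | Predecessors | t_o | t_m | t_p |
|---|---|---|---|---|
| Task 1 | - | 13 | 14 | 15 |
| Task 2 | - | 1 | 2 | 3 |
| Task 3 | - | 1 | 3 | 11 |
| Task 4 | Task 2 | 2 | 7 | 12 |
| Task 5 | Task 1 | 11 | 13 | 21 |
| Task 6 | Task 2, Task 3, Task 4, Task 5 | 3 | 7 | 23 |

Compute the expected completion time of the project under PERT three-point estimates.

te_Task 1 = (13 + 4·14 + 15)/6 = 84/6 = 14
te_Task 2 = (1 + 4·2 + 3)/6 = 12/6 = 2
te_Task 3 = (1 + 4·3 + 11)/6 = 24/6 = 4
te_Task 4 = (2 + 4·7 + 12)/6 = 42/6 = 7
te_Task 5 = (11 + 4·13 + 21)/6 = 84/6 = 14
te_Task 6 = (3 + 4·7 + 23)/6 = 54/6 = 9

Forward pass:
ES_Task 1 = 0; EF_Task 1 = 14
ES_Task 2 = 0; EF_Task 2 = 2
ES_Task 3 = 0; EF_Task 3 = 4
ES_Task 4 = 2; EF_Task 4 = 2+7 = 9
ES_Task 5 = 14; EF_Task 5 = 14+14 = 28
ES_Task 6 = max(EF_Task 2=2, EF_Task 3=4, EF_Task 4=9, EF_Task 5=28) = 28; EF_Task 6 = 28+9 = 37
Expected project duration μ = 37 days. Critical path: Task 1 → Task 5 → Task 6.

37 days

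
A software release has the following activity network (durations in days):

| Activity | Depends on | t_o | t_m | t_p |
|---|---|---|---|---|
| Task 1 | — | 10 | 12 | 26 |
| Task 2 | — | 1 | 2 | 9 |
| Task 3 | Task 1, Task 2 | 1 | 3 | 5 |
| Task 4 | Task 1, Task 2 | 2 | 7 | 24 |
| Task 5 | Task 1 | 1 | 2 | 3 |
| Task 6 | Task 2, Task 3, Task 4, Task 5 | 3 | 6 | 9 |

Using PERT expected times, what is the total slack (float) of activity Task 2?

te_Task 1 = (10 + 4·12 + 26)/6 = 84/6 = 14
te_Task 2 = (1 + 4·2 + 9)/6 = 18/6 = 3
te_Task 3 = (1 + 4·3 + 5)/6 = 18/6 = 3
te_Task 4 = (2 + 4·7 + 24)/6 = 54/6 = 9
te_Task 5 = (1 + 4·2 + 3)/6 = 12/6 = 2
te_Task 6 = (3 + 4·6 + 9)/6 = 36/6 = 6

Forward pass:
ES_Task 1 = 0; EF_Task 1 = 14
ES_Task 2 = 0; EF_Task 2 = 3
ES_Task 3 = max(EF_Task 1=14, EF_Task 2=3) = 14; EF_Task 3 = 14+3 = 17
ES_Task 4 = max(EF_Task 1=14, EF_Task 2=3) = 14; EF_Task 4 = 14+9 = 23
ES_Task 5 = 14; EF_Task 5 = 14+2 = 16
ES_Task 6 = max(EF_Task 2=3, EF_Task 3=17, EF_Task 4=23, EF_Task 5=16) = 23; EF_Task 6 = 23+6 = 29
Expected project duration μ = 29 days. Critical path: Task 1 → Task 4 → Task 6.

Backward pass:
LF_Task 6 = 29; LS_Task 6 = 29−6 = 23
LF_Task 5 = LS_Task 6 = 23; LS_Task 5 = 23−2 = 21
LF_Task 4 = LS_Task 6 = 23; LS_Task 4 = 23−9 = 14
LF_Task 3 = LS_Task 6 = 23; LS_Task 3 = 23−3 = 20
LF_Task 2 = min(LS_Task 3=20, LS_Task 4=14, LS_Task 6=23) = 14; LS_Task 2 = 14−3 = 11
LF_Task 1 = min(LS_Task 3=20, LS_Task 4=14, LS_Task 5=21) = 14; LS_Task 1 = 14−14 = 0
Slack_Task 2 = LS_Task 2 − ES_Task 2 = 11 − 0 = 11

11 days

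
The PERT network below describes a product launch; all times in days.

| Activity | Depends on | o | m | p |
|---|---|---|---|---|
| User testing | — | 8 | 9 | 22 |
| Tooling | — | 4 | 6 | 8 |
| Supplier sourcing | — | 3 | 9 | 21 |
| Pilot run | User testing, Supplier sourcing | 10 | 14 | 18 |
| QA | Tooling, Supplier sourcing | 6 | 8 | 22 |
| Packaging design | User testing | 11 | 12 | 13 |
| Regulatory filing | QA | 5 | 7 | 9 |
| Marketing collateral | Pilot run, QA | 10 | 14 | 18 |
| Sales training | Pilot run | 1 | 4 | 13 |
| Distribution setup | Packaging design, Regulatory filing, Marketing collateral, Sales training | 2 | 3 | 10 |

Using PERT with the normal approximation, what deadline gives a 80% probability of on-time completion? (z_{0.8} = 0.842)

45.8 days

te_User testing = (8 + 4·9 + 22)/6 = 66/6 = 11; σ²_User testing = ((22−8)/6)² = 5.444
te_Tooling = (4 + 4·6 + 8)/6 = 36/6 = 6; σ²_Tooling = ((8−4)/6)² = 0.444
te_Supplier sourcing = (3 + 4·9 + 21)/6 = 60/6 = 10; σ²_Supplier sourcing = ((21−3)/6)² = 9.000
te_Pilot run = (10 + 4·14 + 18)/6 = 84/6 = 14; σ²_Pilot run = ((18−10)/6)² = 1.778
te_QA = (6 + 4·8 + 22)/6 = 60/6 = 10; σ²_QA = ((22−6)/6)² = 7.111
te_Packaging design = (11 + 4·12 + 13)/6 = 72/6 = 12; σ²_Packaging design = ((13−11)/6)² = 0.111
te_Regulatory filing = (5 + 4·7 + 9)/6 = 42/6 = 7; σ²_Regulatory filing = ((9−5)/6)² = 0.444
te_Marketing collateral = (10 + 4·14 + 18)/6 = 84/6 = 14; σ²_Marketing collateral = ((18−10)/6)² = 1.778
te_Sales training = (1 + 4·4 + 13)/6 = 30/6 = 5; σ²_Sales training = ((13−1)/6)² = 4.000
te_Distribution setup = (2 + 4·3 + 10)/6 = 24/6 = 4; σ²_Distribution setup = ((10−2)/6)² = 1.778

Forward pass:
ES_User testing = 0; EF_User testing = 11
ES_Tooling = 0; EF_Tooling = 6
ES_Supplier sourcing = 0; EF_Supplier sourcing = 10
ES_Pilot run = max(EF_User testing=11, EF_Supplier sourcing=10) = 11; EF_Pilot run = 11+14 = 25
ES_QA = max(EF_Tooling=6, EF_Supplier sourcing=10) = 10; EF_QA = 10+10 = 20
ES_Packaging design = 11; EF_Packaging design = 11+12 = 23
ES_Regulatory filing = 20; EF_Regulatory filing = 20+7 = 27
ES_Marketing collateral = max(EF_Pilot run=25, EF_QA=20) = 25; EF_Marketing collateral = 25+14 = 39
ES_Sales training = 25; EF_Sales training = 25+5 = 30
ES_Distribution setup = max(EF_Packaging design=23, EF_Regulatory filing=27, EF_Marketing collateral=39, EF_Sales training=30) = 39; EF_Distribution setup = 39+4 = 43
Expected project duration μ = 43 days. Critical path: User testing → Pilot run → Marketing collateral → Distribution setup.

Variance along critical path = 5.444 + 1.778 + 1.778 + 1.778 = 10.778; σ = 3.283 days.
D = μ + z·σ = 43 + 0.842·3.283 = 45.8 days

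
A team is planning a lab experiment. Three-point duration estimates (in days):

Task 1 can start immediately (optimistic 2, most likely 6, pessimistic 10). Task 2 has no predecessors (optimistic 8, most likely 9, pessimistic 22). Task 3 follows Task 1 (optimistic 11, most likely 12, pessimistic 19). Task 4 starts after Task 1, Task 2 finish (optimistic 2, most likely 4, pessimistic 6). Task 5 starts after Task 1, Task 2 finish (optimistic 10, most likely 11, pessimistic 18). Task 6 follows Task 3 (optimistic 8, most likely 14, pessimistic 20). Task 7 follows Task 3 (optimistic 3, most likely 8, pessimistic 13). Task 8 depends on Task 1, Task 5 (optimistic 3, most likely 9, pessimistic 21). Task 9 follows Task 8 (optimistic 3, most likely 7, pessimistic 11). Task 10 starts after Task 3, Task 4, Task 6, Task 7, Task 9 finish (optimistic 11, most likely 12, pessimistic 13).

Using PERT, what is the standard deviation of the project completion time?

te_Task 1 = (2 + 4·6 + 10)/6 = 36/6 = 6; σ²_Task 1 = ((10−2)/6)² = 1.778
te_Task 2 = (8 + 4·9 + 22)/6 = 66/6 = 11; σ²_Task 2 = ((22−8)/6)² = 5.444
te_Task 3 = (11 + 4·12 + 19)/6 = 78/6 = 13; σ²_Task 3 = ((19−11)/6)² = 1.778
te_Task 4 = (2 + 4·4 + 6)/6 = 24/6 = 4; σ²_Task 4 = ((6−2)/6)² = 0.444
te_Task 5 = (10 + 4·11 + 18)/6 = 72/6 = 12; σ²_Task 5 = ((18−10)/6)² = 1.778
te_Task 6 = (8 + 4·14 + 20)/6 = 84/6 = 14; σ²_Task 6 = ((20−8)/6)² = 4.000
te_Task 7 = (3 + 4·8 + 13)/6 = 48/6 = 8; σ²_Task 7 = ((13−3)/6)² = 2.778
te_Task 8 = (3 + 4·9 + 21)/6 = 60/6 = 10; σ²_Task 8 = ((21−3)/6)² = 9.000
te_Task 9 = (3 + 4·7 + 11)/6 = 42/6 = 7; σ²_Task 9 = ((11−3)/6)² = 1.778
te_Task 10 = (11 + 4·12 + 13)/6 = 72/6 = 12; σ²_Task 10 = ((13−11)/6)² = 0.111

Forward pass:
ES_Task 1 = 0; EF_Task 1 = 6
ES_Task 2 = 0; EF_Task 2 = 11
ES_Task 3 = 6; EF_Task 3 = 6+13 = 19
ES_Task 4 = max(EF_Task 1=6, EF_Task 2=11) = 11; EF_Task 4 = 11+4 = 15
ES_Task 5 = max(EF_Task 1=6, EF_Task 2=11) = 11; EF_Task 5 = 11+12 = 23
ES_Task 6 = 19; EF_Task 6 = 19+14 = 33
ES_Task 7 = 19; EF_Task 7 = 19+8 = 27
ES_Task 8 = max(EF_Task 1=6, EF_Task 5=23) = 23; EF_Task 8 = 23+10 = 33
ES_Task 9 = 33; EF_Task 9 = 33+7 = 40
ES_Task 10 = max(EF_Task 3=19, EF_Task 4=15, EF_Task 6=33, EF_Task 7=27, EF_Task 9=40) = 40; EF_Task 10 = 40+12 = 52
Expected project duration μ = 52 days. Critical path: Task 2 → Task 5 → Task 8 → Task 9 → Task 10.

Variance along critical path = 5.444 + 1.778 + 9.000 + 1.778 + 0.111 = 18.111
σ = √18.111 = 4.256 days

4.26 days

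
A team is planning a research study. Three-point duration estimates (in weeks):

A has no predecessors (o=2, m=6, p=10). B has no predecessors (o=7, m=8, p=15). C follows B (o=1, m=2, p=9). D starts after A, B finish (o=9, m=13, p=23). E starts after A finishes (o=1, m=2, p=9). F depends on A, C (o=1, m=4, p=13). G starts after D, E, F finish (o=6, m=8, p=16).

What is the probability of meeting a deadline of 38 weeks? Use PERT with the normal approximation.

te_A = (2 + 4·6 + 10)/6 = 36/6 = 6; σ²_A = ((10−2)/6)² = 1.778
te_B = (7 + 4·8 + 15)/6 = 54/6 = 9; σ²_B = ((15−7)/6)² = 1.778
te_C = (1 + 4·2 + 9)/6 = 18/6 = 3; σ²_C = ((9−1)/6)² = 1.778
te_D = (9 + 4·13 + 23)/6 = 84/6 = 14; σ²_D = ((23−9)/6)² = 5.444
te_E = (1 + 4·2 + 9)/6 = 18/6 = 3; σ²_E = ((9−1)/6)² = 1.778
te_F = (1 + 4·4 + 13)/6 = 30/6 = 5; σ²_F = ((13−1)/6)² = 4.000
te_G = (6 + 4·8 + 16)/6 = 54/6 = 9; σ²_G = ((16−6)/6)² = 2.778

Forward pass:
ES_A = 0; EF_A = 6
ES_B = 0; EF_B = 9
ES_C = 9; EF_C = 9+3 = 12
ES_D = max(EF_A=6, EF_B=9) = 9; EF_D = 9+14 = 23
ES_E = 6; EF_E = 6+3 = 9
ES_F = max(EF_A=6, EF_C=12) = 12; EF_F = 12+5 = 17
ES_G = max(EF_D=23, EF_E=9, EF_F=17) = 23; EF_G = 23+9 = 32
Expected project duration μ = 32 weeks. Critical path: B → D → G.

Variance along critical path = 1.778 + 5.444 + 2.778 = 10.000; σ = √10.000 = 3.162 weeks.
Z = (38 − 32) / 3.162 = 1.897
P(T ≤ 38) = Φ(1.897) ≈ 0.971

0.971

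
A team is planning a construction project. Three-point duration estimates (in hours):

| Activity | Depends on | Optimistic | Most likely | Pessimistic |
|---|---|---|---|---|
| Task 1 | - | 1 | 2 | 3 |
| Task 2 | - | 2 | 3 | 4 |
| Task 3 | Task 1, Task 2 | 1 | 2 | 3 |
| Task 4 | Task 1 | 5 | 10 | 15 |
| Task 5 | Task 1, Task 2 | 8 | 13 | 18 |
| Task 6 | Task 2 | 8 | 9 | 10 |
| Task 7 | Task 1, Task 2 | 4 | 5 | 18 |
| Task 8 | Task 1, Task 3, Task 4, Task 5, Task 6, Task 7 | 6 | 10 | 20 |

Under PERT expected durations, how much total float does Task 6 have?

4 hours

te_Task 1 = (1 + 4·2 + 3)/6 = 12/6 = 2
te_Task 2 = (2 + 4·3 + 4)/6 = 18/6 = 3
te_Task 3 = (1 + 4·2 + 3)/6 = 12/6 = 2
te_Task 4 = (5 + 4·10 + 15)/6 = 60/6 = 10
te_Task 5 = (8 + 4·13 + 18)/6 = 78/6 = 13
te_Task 6 = (8 + 4·9 + 10)/6 = 54/6 = 9
te_Task 7 = (4 + 4·5 + 18)/6 = 42/6 = 7
te_Task 8 = (6 + 4·10 + 20)/6 = 66/6 = 11

Forward pass:
ES_Task 1 = 0; EF_Task 1 = 2
ES_Task 2 = 0; EF_Task 2 = 3
ES_Task 3 = max(EF_Task 1=2, EF_Task 2=3) = 3; EF_Task 3 = 3+2 = 5
ES_Task 4 = 2; EF_Task 4 = 2+10 = 12
ES_Task 5 = max(EF_Task 1=2, EF_Task 2=3) = 3; EF_Task 5 = 3+13 = 16
ES_Task 6 = 3; EF_Task 6 = 3+9 = 12
ES_Task 7 = max(EF_Task 1=2, EF_Task 2=3) = 3; EF_Task 7 = 3+7 = 10
ES_Task 8 = max(EF_Task 1=2, EF_Task 3=5, EF_Task 4=12, EF_Task 5=16, EF_Task 6=12, EF_Task 7=10) = 16; EF_Task 8 = 16+11 = 27
Expected project duration μ = 27 hours. Critical path: Task 2 → Task 5 → Task 8.

Backward pass:
LF_Task 8 = 27; LS_Task 8 = 27−11 = 16
LF_Task 7 = LS_Task 8 = 16; LS_Task 7 = 16−7 = 9
LF_Task 6 = LS_Task 8 = 16; LS_Task 6 = 16−9 = 7
LF_Task 5 = LS_Task 8 = 16; LS_Task 5 = 16−13 = 3
LF_Task 4 = LS_Task 8 = 16; LS_Task 4 = 16−10 = 6
LF_Task 3 = LS_Task 8 = 16; LS_Task 3 = 16−2 = 14
LF_Task 2 = min(LS_Task 3=14, LS_Task 5=3, LS_Task 6=7, LS_Task 7=9) = 3; LS_Task 2 = 3−3 = 0
LF_Task 1 = min(LS_Task 3=14, LS_Task 4=6, LS_Task 5=3, LS_Task 7=9, LS_Task 8=16) = 3; LS_Task 1 = 3−2 = 1
Slack_Task 6 = LS_Task 6 − ES_Task 6 = 7 − 3 = 4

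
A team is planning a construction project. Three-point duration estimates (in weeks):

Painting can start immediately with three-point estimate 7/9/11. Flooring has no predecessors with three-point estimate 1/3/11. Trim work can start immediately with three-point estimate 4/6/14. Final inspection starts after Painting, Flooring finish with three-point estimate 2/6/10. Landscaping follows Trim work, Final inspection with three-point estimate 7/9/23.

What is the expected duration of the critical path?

26 weeks

te_Painting = (7 + 4·9 + 11)/6 = 54/6 = 9
te_Flooring = (1 + 4·3 + 11)/6 = 24/6 = 4
te_Trim work = (4 + 4·6 + 14)/6 = 42/6 = 7
te_Final inspection = (2 + 4·6 + 10)/6 = 36/6 = 6
te_Landscaping = (7 + 4·9 + 23)/6 = 66/6 = 11

Forward pass:
ES_Painting = 0; EF_Painting = 9
ES_Flooring = 0; EF_Flooring = 4
ES_Trim work = 0; EF_Trim work = 7
ES_Final inspection = max(EF_Painting=9, EF_Flooring=4) = 9; EF_Final inspection = 9+6 = 15
ES_Landscaping = max(EF_Trim work=7, EF_Final inspection=15) = 15; EF_Landscaping = 15+11 = 26
Expected project duration μ = 26 weeks. Critical path: Painting → Final inspection → Landscaping.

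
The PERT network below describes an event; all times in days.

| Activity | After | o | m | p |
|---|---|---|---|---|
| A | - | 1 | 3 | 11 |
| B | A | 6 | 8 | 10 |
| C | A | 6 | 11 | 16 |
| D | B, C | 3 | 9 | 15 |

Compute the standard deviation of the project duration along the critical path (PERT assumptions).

3.09 days

te_A = (1 + 4·3 + 11)/6 = 24/6 = 4; σ²_A = ((11−1)/6)² = 2.778
te_B = (6 + 4·8 + 10)/6 = 48/6 = 8; σ²_B = ((10−6)/6)² = 0.444
te_C = (6 + 4·11 + 16)/6 = 66/6 = 11; σ²_C = ((16−6)/6)² = 2.778
te_D = (3 + 4·9 + 15)/6 = 54/6 = 9; σ²_D = ((15−3)/6)² = 4.000

Forward pass:
ES_A = 0; EF_A = 4
ES_B = 4; EF_B = 4+8 = 12
ES_C = 4; EF_C = 4+11 = 15
ES_D = max(EF_B=12, EF_C=15) = 15; EF_D = 15+9 = 24
Expected project duration μ = 24 days. Critical path: A → C → D.

Variance along critical path = 2.778 + 2.778 + 4.000 = 9.556
σ = √9.556 = 3.091 days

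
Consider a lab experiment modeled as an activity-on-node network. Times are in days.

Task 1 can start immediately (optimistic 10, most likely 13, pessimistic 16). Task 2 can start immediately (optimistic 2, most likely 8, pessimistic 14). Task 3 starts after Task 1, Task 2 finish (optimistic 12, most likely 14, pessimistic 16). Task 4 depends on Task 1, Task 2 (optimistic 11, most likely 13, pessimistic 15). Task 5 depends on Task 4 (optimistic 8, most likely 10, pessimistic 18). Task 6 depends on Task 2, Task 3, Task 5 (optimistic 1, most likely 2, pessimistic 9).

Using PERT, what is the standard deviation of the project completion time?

2.45 days

te_Task 1 = (10 + 4·13 + 16)/6 = 78/6 = 13; σ²_Task 1 = ((16−10)/6)² = 1.000
te_Task 2 = (2 + 4·8 + 14)/6 = 48/6 = 8; σ²_Task 2 = ((14−2)/6)² = 4.000
te_Task 3 = (12 + 4·14 + 16)/6 = 84/6 = 14; σ²_Task 3 = ((16−12)/6)² = 0.444
te_Task 4 = (11 + 4·13 + 15)/6 = 78/6 = 13; σ²_Task 4 = ((15−11)/6)² = 0.444
te_Task 5 = (8 + 4·10 + 18)/6 = 66/6 = 11; σ²_Task 5 = ((18−8)/6)² = 2.778
te_Task 6 = (1 + 4·2 + 9)/6 = 18/6 = 3; σ²_Task 6 = ((9−1)/6)² = 1.778

Forward pass:
ES_Task 1 = 0; EF_Task 1 = 13
ES_Task 2 = 0; EF_Task 2 = 8
ES_Task 3 = max(EF_Task 1=13, EF_Task 2=8) = 13; EF_Task 3 = 13+14 = 27
ES_Task 4 = max(EF_Task 1=13, EF_Task 2=8) = 13; EF_Task 4 = 13+13 = 26
ES_Task 5 = 26; EF_Task 5 = 26+11 = 37
ES_Task 6 = max(EF_Task 2=8, EF_Task 3=27, EF_Task 5=37) = 37; EF_Task 6 = 37+3 = 40
Expected project duration μ = 40 days. Critical path: Task 1 → Task 4 → Task 5 → Task 6.

Variance along critical path = 1.000 + 0.444 + 2.778 + 1.778 = 6.000
σ = √6.000 = 2.449 days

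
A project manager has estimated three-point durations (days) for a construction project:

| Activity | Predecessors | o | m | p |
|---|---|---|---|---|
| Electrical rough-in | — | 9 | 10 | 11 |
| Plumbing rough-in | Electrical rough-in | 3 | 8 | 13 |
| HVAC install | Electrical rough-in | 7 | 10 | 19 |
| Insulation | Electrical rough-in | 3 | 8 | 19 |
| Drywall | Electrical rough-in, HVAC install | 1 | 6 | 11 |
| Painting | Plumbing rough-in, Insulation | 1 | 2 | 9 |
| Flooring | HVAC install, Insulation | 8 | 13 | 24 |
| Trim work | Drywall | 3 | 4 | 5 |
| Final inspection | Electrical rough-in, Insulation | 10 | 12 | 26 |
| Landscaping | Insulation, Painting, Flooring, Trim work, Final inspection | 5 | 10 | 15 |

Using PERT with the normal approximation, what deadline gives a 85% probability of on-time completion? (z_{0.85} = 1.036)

te_Electrical rough-in = (9 + 4·10 + 11)/6 = 60/6 = 10; σ²_Electrical rough-in = ((11−9)/6)² = 0.111
te_Plumbing rough-in = (3 + 4·8 + 13)/6 = 48/6 = 8; σ²_Plumbing rough-in = ((13−3)/6)² = 2.778
te_HVAC install = (7 + 4·10 + 19)/6 = 66/6 = 11; σ²_HVAC install = ((19−7)/6)² = 4.000
te_Insulation = (3 + 4·8 + 19)/6 = 54/6 = 9; σ²_Insulation = ((19−3)/6)² = 7.111
te_Drywall = (1 + 4·6 + 11)/6 = 36/6 = 6; σ²_Drywall = ((11−1)/6)² = 2.778
te_Painting = (1 + 4·2 + 9)/6 = 18/6 = 3; σ²_Painting = ((9−1)/6)² = 1.778
te_Flooring = (8 + 4·13 + 24)/6 = 84/6 = 14; σ²_Flooring = ((24−8)/6)² = 7.111
te_Trim work = (3 + 4·4 + 5)/6 = 24/6 = 4; σ²_Trim work = ((5−3)/6)² = 0.111
te_Final inspection = (10 + 4·12 + 26)/6 = 84/6 = 14; σ²_Final inspection = ((26−10)/6)² = 7.111
te_Landscaping = (5 + 4·10 + 15)/6 = 60/6 = 10; σ²_Landscaping = ((15−5)/6)² = 2.778

Forward pass:
ES_Electrical rough-in = 0; EF_Electrical rough-in = 10
ES_Plumbing rough-in = 10; EF_Plumbing rough-in = 10+8 = 18
ES_HVAC install = 10; EF_HVAC install = 10+11 = 21
ES_Insulation = 10; EF_Insulation = 10+9 = 19
ES_Drywall = max(EF_Electrical rough-in=10, EF_HVAC install=21) = 21; EF_Drywall = 21+6 = 27
ES_Painting = max(EF_Plumbing rough-in=18, EF_Insulation=19) = 19; EF_Painting = 19+3 = 22
ES_Flooring = max(EF_HVAC install=21, EF_Insulation=19) = 21; EF_Flooring = 21+14 = 35
ES_Trim work = 27; EF_Trim work = 27+4 = 31
ES_Final inspection = max(EF_Electrical rough-in=10, EF_Insulation=19) = 19; EF_Final inspection = 19+14 = 33
ES_Landscaping = max(EF_Insulation=19, EF_Painting=22, EF_Flooring=35, EF_Trim work=31, EF_Final inspection=33) = 35; EF_Landscaping = 35+10 = 45
Expected project duration μ = 45 days. Critical path: Electrical rough-in → HVAC install → Flooring → Landscaping.

Variance along critical path = 0.111 + 4.000 + 7.111 + 2.778 = 14.000; σ = 3.742 days.
D = μ + z·σ = 45 + 1.036·3.742 = 48.9 days

48.9 days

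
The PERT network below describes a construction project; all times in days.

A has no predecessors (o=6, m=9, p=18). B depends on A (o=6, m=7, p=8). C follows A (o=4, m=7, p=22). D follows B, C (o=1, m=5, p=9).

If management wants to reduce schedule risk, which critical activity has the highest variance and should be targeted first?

te_A = (6 + 4·9 + 18)/6 = 60/6 = 10; σ²_A = ((18−6)/6)² = 4.000
te_B = (6 + 4·7 + 8)/6 = 42/6 = 7; σ²_B = ((8−6)/6)² = 0.111
te_C = (4 + 4·7 + 22)/6 = 54/6 = 9; σ²_C = ((22−4)/6)² = 9.000
te_D = (1 + 4·5 + 9)/6 = 30/6 = 5; σ²_D = ((9−1)/6)² = 1.778

Forward pass:
ES_A = 0; EF_A = 10
ES_B = 10; EF_B = 10+7 = 17
ES_C = 10; EF_C = 10+9 = 19
ES_D = max(EF_B=17, EF_C=19) = 19; EF_D = 19+5 = 24
Expected project duration μ = 24 days. Critical path: A → C → D.

Variances on critical path: σ²_A=4.000, σ²_C=9.000, σ²_D=1.778.
Largest is σ²_C = 9.000.

C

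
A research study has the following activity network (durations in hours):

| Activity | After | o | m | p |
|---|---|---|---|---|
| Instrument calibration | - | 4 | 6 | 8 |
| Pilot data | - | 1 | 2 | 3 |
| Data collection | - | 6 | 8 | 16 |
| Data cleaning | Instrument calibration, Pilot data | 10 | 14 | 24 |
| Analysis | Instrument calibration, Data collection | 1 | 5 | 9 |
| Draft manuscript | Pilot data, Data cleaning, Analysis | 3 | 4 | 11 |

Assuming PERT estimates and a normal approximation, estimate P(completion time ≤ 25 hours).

te_Instrument calibration = (4 + 4·6 + 8)/6 = 36/6 = 6; σ²_Instrument calibration = ((8−4)/6)² = 0.444
te_Pilot data = (1 + 4·2 + 3)/6 = 12/6 = 2; σ²_Pilot data = ((3−1)/6)² = 0.111
te_Data collection = (6 + 4·8 + 16)/6 = 54/6 = 9; σ²_Data collection = ((16−6)/6)² = 2.778
te_Data cleaning = (10 + 4·14 + 24)/6 = 90/6 = 15; σ²_Data cleaning = ((24−10)/6)² = 5.444
te_Analysis = (1 + 4·5 + 9)/6 = 30/6 = 5; σ²_Analysis = ((9−1)/6)² = 1.778
te_Draft manuscript = (3 + 4·4 + 11)/6 = 30/6 = 5; σ²_Draft manuscript = ((11−3)/6)² = 1.778

Forward pass:
ES_Instrument calibration = 0; EF_Instrument calibration = 6
ES_Pilot data = 0; EF_Pilot data = 2
ES_Data collection = 0; EF_Data collection = 9
ES_Data cleaning = max(EF_Instrument calibration=6, EF_Pilot data=2) = 6; EF_Data cleaning = 6+15 = 21
ES_Analysis = max(EF_Instrument calibration=6, EF_Data collection=9) = 9; EF_Analysis = 9+5 = 14
ES_Draft manuscript = max(EF_Pilot data=2, EF_Data cleaning=21, EF_Analysis=14) = 21; EF_Draft manuscript = 21+5 = 26
Expected project duration μ = 26 hours. Critical path: Instrument calibration → Data cleaning → Draft manuscript.

Variance along critical path = 0.444 + 5.444 + 1.778 = 7.667; σ = √7.667 = 2.769 hours.
Z = (25 − 26) / 2.769 = -0.361
P(T ≤ 25) = Φ(-0.361) ≈ 0.359

0.359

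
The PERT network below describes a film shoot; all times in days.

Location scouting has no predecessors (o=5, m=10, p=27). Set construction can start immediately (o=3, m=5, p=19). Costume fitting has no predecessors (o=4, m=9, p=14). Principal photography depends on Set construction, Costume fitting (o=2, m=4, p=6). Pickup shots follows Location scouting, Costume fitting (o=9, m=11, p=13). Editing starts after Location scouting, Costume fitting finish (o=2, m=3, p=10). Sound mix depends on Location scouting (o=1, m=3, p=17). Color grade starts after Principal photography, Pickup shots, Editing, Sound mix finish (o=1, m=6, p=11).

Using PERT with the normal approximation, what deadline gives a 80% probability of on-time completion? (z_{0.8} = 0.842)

32.4 days

te_Location scouting = (5 + 4·10 + 27)/6 = 72/6 = 12; σ²_Location scouting = ((27−5)/6)² = 13.444
te_Set construction = (3 + 4·5 + 19)/6 = 42/6 = 7; σ²_Set construction = ((19−3)/6)² = 7.111
te_Costume fitting = (4 + 4·9 + 14)/6 = 54/6 = 9; σ²_Costume fitting = ((14−4)/6)² = 2.778
te_Principal photography = (2 + 4·4 + 6)/6 = 24/6 = 4; σ²_Principal photography = ((6−2)/6)² = 0.444
te_Pickup shots = (9 + 4·11 + 13)/6 = 66/6 = 11; σ²_Pickup shots = ((13−9)/6)² = 0.444
te_Editing = (2 + 4·3 + 10)/6 = 24/6 = 4; σ²_Editing = ((10−2)/6)² = 1.778
te_Sound mix = (1 + 4·3 + 17)/6 = 30/6 = 5; σ²_Sound mix = ((17−1)/6)² = 7.111
te_Color grade = (1 + 4·6 + 11)/6 = 36/6 = 6; σ²_Color grade = ((11−1)/6)² = 2.778

Forward pass:
ES_Location scouting = 0; EF_Location scouting = 12
ES_Set construction = 0; EF_Set construction = 7
ES_Costume fitting = 0; EF_Costume fitting = 9
ES_Principal photography = max(EF_Set construction=7, EF_Costume fitting=9) = 9; EF_Principal photography = 9+4 = 13
ES_Pickup shots = max(EF_Location scouting=12, EF_Costume fitting=9) = 12; EF_Pickup shots = 12+11 = 23
ES_Editing = max(EF_Location scouting=12, EF_Costume fitting=9) = 12; EF_Editing = 12+4 = 16
ES_Sound mix = 12; EF_Sound mix = 12+5 = 17
ES_Color grade = max(EF_Principal photography=13, EF_Pickup shots=23, EF_Editing=16, EF_Sound mix=17) = 23; EF_Color grade = 23+6 = 29
Expected project duration μ = 29 days. Critical path: Location scouting → Pickup shots → Color grade.

Variance along critical path = 13.444 + 0.444 + 2.778 = 16.667; σ = 4.082 days.
D = μ + z·σ = 29 + 0.842·4.082 = 32.4 days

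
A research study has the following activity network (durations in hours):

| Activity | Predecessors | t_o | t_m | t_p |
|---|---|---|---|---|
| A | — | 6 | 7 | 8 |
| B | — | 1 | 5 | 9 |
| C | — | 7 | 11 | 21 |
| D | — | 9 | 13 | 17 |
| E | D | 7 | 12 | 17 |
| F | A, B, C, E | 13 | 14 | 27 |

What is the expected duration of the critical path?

41 hours

te_A = (6 + 4·7 + 8)/6 = 42/6 = 7
te_B = (1 + 4·5 + 9)/6 = 30/6 = 5
te_C = (7 + 4·11 + 21)/6 = 72/6 = 12
te_D = (9 + 4·13 + 17)/6 = 78/6 = 13
te_E = (7 + 4·12 + 17)/6 = 72/6 = 12
te_F = (13 + 4·14 + 27)/6 = 96/6 = 16

Forward pass:
ES_A = 0; EF_A = 7
ES_B = 0; EF_B = 5
ES_C = 0; EF_C = 12
ES_D = 0; EF_D = 13
ES_E = 13; EF_E = 13+12 = 25
ES_F = max(EF_A=7, EF_B=5, EF_C=12, EF_E=25) = 25; EF_F = 25+16 = 41
Expected project duration μ = 41 hours. Critical path: D → E → F.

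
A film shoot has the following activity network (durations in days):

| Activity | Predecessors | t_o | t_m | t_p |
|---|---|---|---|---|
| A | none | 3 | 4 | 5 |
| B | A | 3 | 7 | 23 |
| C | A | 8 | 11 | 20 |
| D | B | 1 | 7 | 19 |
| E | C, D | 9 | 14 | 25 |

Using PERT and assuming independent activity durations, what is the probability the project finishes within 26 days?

0.028

te_A = (3 + 4·4 + 5)/6 = 24/6 = 4; σ²_A = ((5−3)/6)² = 0.111
te_B = (3 + 4·7 + 23)/6 = 54/6 = 9; σ²_B = ((23−3)/6)² = 11.111
te_C = (8 + 4·11 + 20)/6 = 72/6 = 12; σ²_C = ((20−8)/6)² = 4.000
te_D = (1 + 4·7 + 19)/6 = 48/6 = 8; σ²_D = ((19−1)/6)² = 9.000
te_E = (9 + 4·14 + 25)/6 = 90/6 = 15; σ²_E = ((25−9)/6)² = 7.111

Forward pass:
ES_A = 0; EF_A = 4
ES_B = 4; EF_B = 4+9 = 13
ES_C = 4; EF_C = 4+12 = 16
ES_D = 13; EF_D = 13+8 = 21
ES_E = max(EF_C=16, EF_D=21) = 21; EF_E = 21+15 = 36
Expected project duration μ = 36 days. Critical path: A → B → D → E.

Variance along critical path = 0.111 + 11.111 + 9.000 + 7.111 = 27.333; σ = √27.333 = 5.228 days.
Z = (26 − 36) / 5.228 = -1.913
P(T ≤ 26) = Φ(-1.913) ≈ 0.028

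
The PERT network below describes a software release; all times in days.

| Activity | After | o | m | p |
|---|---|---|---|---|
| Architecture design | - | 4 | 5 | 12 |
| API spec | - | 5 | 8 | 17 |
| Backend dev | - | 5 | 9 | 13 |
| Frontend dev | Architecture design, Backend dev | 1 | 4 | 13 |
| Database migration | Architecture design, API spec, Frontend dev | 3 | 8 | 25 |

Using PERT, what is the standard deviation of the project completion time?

te_Architecture design = (4 + 4·5 + 12)/6 = 36/6 = 6; σ²_Architecture design = ((12−4)/6)² = 1.778
te_API spec = (5 + 4·8 + 17)/6 = 54/6 = 9; σ²_API spec = ((17−5)/6)² = 4.000
te_Backend dev = (5 + 4·9 + 13)/6 = 54/6 = 9; σ²_Backend dev = ((13−5)/6)² = 1.778
te_Frontend dev = (1 + 4·4 + 13)/6 = 30/6 = 5; σ²_Frontend dev = ((13−1)/6)² = 4.000
te_Database migration = (3 + 4·8 + 25)/6 = 60/6 = 10; σ²_Database migration = ((25−3)/6)² = 13.444

Forward pass:
ES_Architecture design = 0; EF_Architecture design = 6
ES_API spec = 0; EF_API spec = 9
ES_Backend dev = 0; EF_Backend dev = 9
ES_Frontend dev = max(EF_Architecture design=6, EF_Backend dev=9) = 9; EF_Frontend dev = 9+5 = 14
ES_Database migration = max(EF_Architecture design=6, EF_API spec=9, EF_Frontend dev=14) = 14; EF_Database migration = 14+10 = 24
Expected project duration μ = 24 days. Critical path: Backend dev → Frontend dev → Database migration.

Variance along critical path = 1.778 + 4.000 + 13.444 = 19.222
σ = √19.222 = 4.384 days

4.38 days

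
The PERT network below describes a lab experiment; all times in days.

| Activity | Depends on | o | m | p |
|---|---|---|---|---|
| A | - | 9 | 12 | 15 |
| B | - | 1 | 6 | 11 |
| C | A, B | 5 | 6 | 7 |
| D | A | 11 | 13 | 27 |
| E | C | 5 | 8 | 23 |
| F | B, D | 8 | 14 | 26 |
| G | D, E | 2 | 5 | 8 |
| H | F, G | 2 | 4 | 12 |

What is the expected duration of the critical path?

te_A = (9 + 4·12 + 15)/6 = 72/6 = 12
te_B = (1 + 4·6 + 11)/6 = 36/6 = 6
te_C = (5 + 4·6 + 7)/6 = 36/6 = 6
te_D = (11 + 4·13 + 27)/6 = 90/6 = 15
te_E = (5 + 4·8 + 23)/6 = 60/6 = 10
te_F = (8 + 4·14 + 26)/6 = 90/6 = 15
te_G = (2 + 4·5 + 8)/6 = 30/6 = 5
te_H = (2 + 4·4 + 12)/6 = 30/6 = 5

Forward pass:
ES_A = 0; EF_A = 12
ES_B = 0; EF_B = 6
ES_C = max(EF_A=12, EF_B=6) = 12; EF_C = 12+6 = 18
ES_D = 12; EF_D = 12+15 = 27
ES_E = 18; EF_E = 18+10 = 28
ES_F = max(EF_B=6, EF_D=27) = 27; EF_F = 27+15 = 42
ES_G = max(EF_D=27, EF_E=28) = 28; EF_G = 28+5 = 33
ES_H = max(EF_F=42, EF_G=33) = 42; EF_H = 42+5 = 47
Expected project duration μ = 47 days. Critical path: A → D → F → H.

47 days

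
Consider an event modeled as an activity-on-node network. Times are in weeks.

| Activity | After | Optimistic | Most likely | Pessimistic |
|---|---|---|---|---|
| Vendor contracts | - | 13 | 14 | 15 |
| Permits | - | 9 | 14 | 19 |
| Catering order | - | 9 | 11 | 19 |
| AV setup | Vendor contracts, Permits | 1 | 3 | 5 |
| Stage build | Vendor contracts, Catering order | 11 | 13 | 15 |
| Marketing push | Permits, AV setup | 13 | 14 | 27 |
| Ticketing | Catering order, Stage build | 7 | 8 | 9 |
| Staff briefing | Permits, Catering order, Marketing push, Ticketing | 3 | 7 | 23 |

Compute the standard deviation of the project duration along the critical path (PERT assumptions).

te_Vendor contracts = (13 + 4·14 + 15)/6 = 84/6 = 14; σ²_Vendor contracts = ((15−13)/6)² = 0.111
te_Permits = (9 + 4·14 + 19)/6 = 84/6 = 14; σ²_Permits = ((19−9)/6)² = 2.778
te_Catering order = (9 + 4·11 + 19)/6 = 72/6 = 12; σ²_Catering order = ((19−9)/6)² = 2.778
te_AV setup = (1 + 4·3 + 5)/6 = 18/6 = 3; σ²_AV setup = ((5−1)/6)² = 0.444
te_Stage build = (11 + 4·13 + 15)/6 = 78/6 = 13; σ²_Stage build = ((15−11)/6)² = 0.444
te_Marketing push = (13 + 4·14 + 27)/6 = 96/6 = 16; σ²_Marketing push = ((27−13)/6)² = 5.444
te_Ticketing = (7 + 4·8 + 9)/6 = 48/6 = 8; σ²_Ticketing = ((9−7)/6)² = 0.111
te_Staff briefing = (3 + 4·7 + 23)/6 = 54/6 = 9; σ²_Staff briefing = ((23−3)/6)² = 11.111

Forward pass:
ES_Vendor contracts = 0; EF_Vendor contracts = 14
ES_Permits = 0; EF_Permits = 14
ES_Catering order = 0; EF_Catering order = 12
ES_AV setup = max(EF_Vendor contracts=14, EF_Permits=14) = 14; EF_AV setup = 14+3 = 17
ES_Stage build = max(EF_Vendor contracts=14, EF_Catering order=12) = 14; EF_Stage build = 14+13 = 27
ES_Marketing push = max(EF_Permits=14, EF_AV setup=17) = 17; EF_Marketing push = 17+16 = 33
ES_Ticketing = max(EF_Catering order=12, EF_Stage build=27) = 27; EF_Ticketing = 27+8 = 35
ES_Staff briefing = max(EF_Permits=14, EF_Catering order=12, EF_Marketing push=33, EF_Ticketing=35) = 35; EF_Staff briefing = 35+9 = 44
Expected project duration μ = 44 weeks. Critical path: Vendor contracts → Stage build → Ticketing → Staff briefing.

Variance along critical path = 0.111 + 0.444 + 0.111 + 11.111 = 11.778
σ = √11.778 = 3.432 weeks

3.43 weeks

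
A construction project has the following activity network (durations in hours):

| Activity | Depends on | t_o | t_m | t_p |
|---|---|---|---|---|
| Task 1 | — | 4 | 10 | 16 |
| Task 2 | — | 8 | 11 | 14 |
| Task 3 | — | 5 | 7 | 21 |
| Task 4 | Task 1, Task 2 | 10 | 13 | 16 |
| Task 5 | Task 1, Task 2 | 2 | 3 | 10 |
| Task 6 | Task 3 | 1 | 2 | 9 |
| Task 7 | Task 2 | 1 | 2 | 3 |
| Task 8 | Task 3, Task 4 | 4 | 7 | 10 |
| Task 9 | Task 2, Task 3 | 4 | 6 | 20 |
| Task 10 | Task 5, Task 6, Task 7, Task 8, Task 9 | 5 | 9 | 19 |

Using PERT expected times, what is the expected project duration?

41 hours

te_Task 1 = (4 + 4·10 + 16)/6 = 60/6 = 10
te_Task 2 = (8 + 4·11 + 14)/6 = 66/6 = 11
te_Task 3 = (5 + 4·7 + 21)/6 = 54/6 = 9
te_Task 4 = (10 + 4·13 + 16)/6 = 78/6 = 13
te_Task 5 = (2 + 4·3 + 10)/6 = 24/6 = 4
te_Task 6 = (1 + 4·2 + 9)/6 = 18/6 = 3
te_Task 7 = (1 + 4·2 + 3)/6 = 12/6 = 2
te_Task 8 = (4 + 4·7 + 10)/6 = 42/6 = 7
te_Task 9 = (4 + 4·6 + 20)/6 = 48/6 = 8
te_Task 10 = (5 + 4·9 + 19)/6 = 60/6 = 10

Forward pass:
ES_Task 1 = 0; EF_Task 1 = 10
ES_Task 2 = 0; EF_Task 2 = 11
ES_Task 3 = 0; EF_Task 3 = 9
ES_Task 4 = max(EF_Task 1=10, EF_Task 2=11) = 11; EF_Task 4 = 11+13 = 24
ES_Task 5 = max(EF_Task 1=10, EF_Task 2=11) = 11; EF_Task 5 = 11+4 = 15
ES_Task 6 = 9; EF_Task 6 = 9+3 = 12
ES_Task 7 = 11; EF_Task 7 = 11+2 = 13
ES_Task 8 = max(EF_Task 3=9, EF_Task 4=24) = 24; EF_Task 8 = 24+7 = 31
ES_Task 9 = max(EF_Task 2=11, EF_Task 3=9) = 11; EF_Task 9 = 11+8 = 19
ES_Task 10 = max(EF_Task 5=15, EF_Task 6=12, EF_Task 7=13, EF_Task 8=31, EF_Task 9=19) = 31; EF_Task 10 = 31+10 = 41
Expected project duration μ = 41 hours. Critical path: Task 2 → Task 4 → Task 8 → Task 10.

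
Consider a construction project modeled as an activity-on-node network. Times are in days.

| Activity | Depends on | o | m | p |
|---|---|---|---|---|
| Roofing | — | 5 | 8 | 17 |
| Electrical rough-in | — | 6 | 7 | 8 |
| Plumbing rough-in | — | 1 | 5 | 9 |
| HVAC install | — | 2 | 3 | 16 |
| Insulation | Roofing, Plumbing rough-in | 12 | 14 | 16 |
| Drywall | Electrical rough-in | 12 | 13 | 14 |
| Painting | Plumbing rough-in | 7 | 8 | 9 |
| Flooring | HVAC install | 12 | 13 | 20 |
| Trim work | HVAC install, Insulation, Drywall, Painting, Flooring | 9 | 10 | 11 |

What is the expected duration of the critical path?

33 days

te_Roofing = (5 + 4·8 + 17)/6 = 54/6 = 9
te_Electrical rough-in = (6 + 4·7 + 8)/6 = 42/6 = 7
te_Plumbing rough-in = (1 + 4·5 + 9)/6 = 30/6 = 5
te_HVAC install = (2 + 4·3 + 16)/6 = 30/6 = 5
te_Insulation = (12 + 4·14 + 16)/6 = 84/6 = 14
te_Drywall = (12 + 4·13 + 14)/6 = 78/6 = 13
te_Painting = (7 + 4·8 + 9)/6 = 48/6 = 8
te_Flooring = (12 + 4·13 + 20)/6 = 84/6 = 14
te_Trim work = (9 + 4·10 + 11)/6 = 60/6 = 10

Forward pass:
ES_Roofing = 0; EF_Roofing = 9
ES_Electrical rough-in = 0; EF_Electrical rough-in = 7
ES_Plumbing rough-in = 0; EF_Plumbing rough-in = 5
ES_HVAC install = 0; EF_HVAC install = 5
ES_Insulation = max(EF_Roofing=9, EF_Plumbing rough-in=5) = 9; EF_Insulation = 9+14 = 23
ES_Drywall = 7; EF_Drywall = 7+13 = 20
ES_Painting = 5; EF_Painting = 5+8 = 13
ES_Flooring = 5; EF_Flooring = 5+14 = 19
ES_Trim work = max(EF_HVAC install=5, EF_Insulation=23, EF_Drywall=20, EF_Painting=13, EF_Flooring=19) = 23; EF_Trim work = 23+10 = 33
Expected project duration μ = 33 days. Critical path: Roofing → Insulation → Trim work.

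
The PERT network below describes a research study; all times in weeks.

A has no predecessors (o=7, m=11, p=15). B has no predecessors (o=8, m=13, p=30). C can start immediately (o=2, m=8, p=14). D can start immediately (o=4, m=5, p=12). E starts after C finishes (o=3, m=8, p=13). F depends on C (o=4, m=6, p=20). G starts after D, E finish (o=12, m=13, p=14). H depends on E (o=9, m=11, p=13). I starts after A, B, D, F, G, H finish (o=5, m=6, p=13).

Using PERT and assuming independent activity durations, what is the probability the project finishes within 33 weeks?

te_A = (7 + 4·11 + 15)/6 = 66/6 = 11; σ²_A = ((15−7)/6)² = 1.778
te_B = (8 + 4·13 + 30)/6 = 90/6 = 15; σ²_B = ((30−8)/6)² = 13.444
te_C = (2 + 4·8 + 14)/6 = 48/6 = 8; σ²_C = ((14−2)/6)² = 4.000
te_D = (4 + 4·5 + 12)/6 = 36/6 = 6; σ²_D = ((12−4)/6)² = 1.778
te_E = (3 + 4·8 + 13)/6 = 48/6 = 8; σ²_E = ((13−3)/6)² = 2.778
te_F = (4 + 4·6 + 20)/6 = 48/6 = 8; σ²_F = ((20−4)/6)² = 7.111
te_G = (12 + 4·13 + 14)/6 = 78/6 = 13; σ²_G = ((14−12)/6)² = 0.111
te_H = (9 + 4·11 + 13)/6 = 66/6 = 11; σ²_H = ((13−9)/6)² = 0.444
te_I = (5 + 4·6 + 13)/6 = 42/6 = 7; σ²_I = ((13−5)/6)² = 1.778

Forward pass:
ES_A = 0; EF_A = 11
ES_B = 0; EF_B = 15
ES_C = 0; EF_C = 8
ES_D = 0; EF_D = 6
ES_E = 8; EF_E = 8+8 = 16
ES_F = 8; EF_F = 8+8 = 16
ES_G = max(EF_D=6, EF_E=16) = 16; EF_G = 16+13 = 29
ES_H = 16; EF_H = 16+11 = 27
ES_I = max(EF_A=11, EF_B=15, EF_D=6, EF_F=16, EF_G=29, EF_H=27) = 29; EF_I = 29+7 = 36
Expected project duration μ = 36 weeks. Critical path: C → E → G → I.

Variance along critical path = 4.000 + 2.778 + 0.111 + 1.778 = 8.667; σ = √8.667 = 2.944 weeks.
Z = (33 − 36) / 2.944 = -1.019
P(T ≤ 33) = Φ(-1.019) ≈ 0.154

0.154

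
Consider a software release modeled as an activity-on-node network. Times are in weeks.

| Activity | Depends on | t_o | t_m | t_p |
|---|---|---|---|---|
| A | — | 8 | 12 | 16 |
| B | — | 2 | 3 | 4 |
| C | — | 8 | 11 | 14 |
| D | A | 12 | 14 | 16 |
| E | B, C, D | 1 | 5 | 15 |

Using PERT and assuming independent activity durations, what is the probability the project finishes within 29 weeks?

0.139

te_A = (8 + 4·12 + 16)/6 = 72/6 = 12; σ²_A = ((16−8)/6)² = 1.778
te_B = (2 + 4·3 + 4)/6 = 18/6 = 3; σ²_B = ((4−2)/6)² = 0.111
te_C = (8 + 4·11 + 14)/6 = 66/6 = 11; σ²_C = ((14−8)/6)² = 1.000
te_D = (12 + 4·14 + 16)/6 = 84/6 = 14; σ²_D = ((16−12)/6)² = 0.444
te_E = (1 + 4·5 + 15)/6 = 36/6 = 6; σ²_E = ((15−1)/6)² = 5.444

Forward pass:
ES_A = 0; EF_A = 12
ES_B = 0; EF_B = 3
ES_C = 0; EF_C = 11
ES_D = 12; EF_D = 12+14 = 26
ES_E = max(EF_B=3, EF_C=11, EF_D=26) = 26; EF_E = 26+6 = 32
Expected project duration μ = 32 weeks. Critical path: A → D → E.

Variance along critical path = 1.778 + 0.444 + 5.444 = 7.667; σ = √7.667 = 2.769 weeks.
Z = (29 − 32) / 2.769 = -1.083
P(T ≤ 29) = Φ(-1.083) ≈ 0.139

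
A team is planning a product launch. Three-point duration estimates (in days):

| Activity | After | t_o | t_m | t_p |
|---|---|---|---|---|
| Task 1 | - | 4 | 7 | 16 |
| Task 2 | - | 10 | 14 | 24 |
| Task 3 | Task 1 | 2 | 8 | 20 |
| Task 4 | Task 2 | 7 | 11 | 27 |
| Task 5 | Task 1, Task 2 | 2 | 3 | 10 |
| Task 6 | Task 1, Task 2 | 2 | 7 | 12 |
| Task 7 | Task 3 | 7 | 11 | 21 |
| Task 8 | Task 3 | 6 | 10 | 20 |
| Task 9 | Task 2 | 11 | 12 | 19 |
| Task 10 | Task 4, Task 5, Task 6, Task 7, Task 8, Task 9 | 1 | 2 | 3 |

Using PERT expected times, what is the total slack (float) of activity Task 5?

10 days

te_Task 1 = (4 + 4·7 + 16)/6 = 48/6 = 8
te_Task 2 = (10 + 4·14 + 24)/6 = 90/6 = 15
te_Task 3 = (2 + 4·8 + 20)/6 = 54/6 = 9
te_Task 4 = (7 + 4·11 + 27)/6 = 78/6 = 13
te_Task 5 = (2 + 4·3 + 10)/6 = 24/6 = 4
te_Task 6 = (2 + 4·7 + 12)/6 = 42/6 = 7
te_Task 7 = (7 + 4·11 + 21)/6 = 72/6 = 12
te_Task 8 = (6 + 4·10 + 20)/6 = 66/6 = 11
te_Task 9 = (11 + 4·12 + 19)/6 = 78/6 = 13
te_Task 10 = (1 + 4·2 + 3)/6 = 12/6 = 2

Forward pass:
ES_Task 1 = 0; EF_Task 1 = 8
ES_Task 2 = 0; EF_Task 2 = 15
ES_Task 3 = 8; EF_Task 3 = 8+9 = 17
ES_Task 4 = 15; EF_Task 4 = 15+13 = 28
ES_Task 5 = max(EF_Task 1=8, EF_Task 2=15) = 15; EF_Task 5 = 15+4 = 19
ES_Task 6 = max(EF_Task 1=8, EF_Task 2=15) = 15; EF_Task 6 = 15+7 = 22
ES_Task 7 = 17; EF_Task 7 = 17+12 = 29
ES_Task 8 = 17; EF_Task 8 = 17+11 = 28
ES_Task 9 = 15; EF_Task 9 = 15+13 = 28
ES_Task 10 = max(EF_Task 4=28, EF_Task 5=19, EF_Task 6=22, EF_Task 7=29, EF_Task 8=28, EF_Task 9=28) = 29; EF_Task 10 = 29+2 = 31
Expected project duration μ = 31 days. Critical path: Task 1 → Task 3 → Task 7 → Task 10.

Backward pass:
LF_Task 10 = 31; LS_Task 10 = 31−2 = 29
LF_Task 9 = LS_Task 10 = 29; LS_Task 9 = 29−13 = 16
LF_Task 8 = LS_Task 10 = 29; LS_Task 8 = 29−11 = 18
LF_Task 7 = LS_Task 10 = 29; LS_Task 7 = 29−12 = 17
LF_Task 6 = LS_Task 10 = 29; LS_Task 6 = 29−7 = 22
LF_Task 5 = LS_Task 10 = 29; LS_Task 5 = 29−4 = 25
LF_Task 4 = LS_Task 10 = 29; LS_Task 4 = 29−13 = 16
LF_Task 3 = min(LS_Task 7=17, LS_Task 8=18) = 17; LS_Task 3 = 17−9 = 8
LF_Task 2 = min(LS_Task 4=16, LS_Task 5=25, LS_Task 6=22, LS_Task 9=16) = 16; LS_Task 2 = 16−15 = 1
LF_Task 1 = min(LS_Task 3=8, LS_Task 5=25, LS_Task 6=22) = 8; LS_Task 1 = 8−8 = 0
Slack_Task 5 = LS_Task 5 − ES_Task 5 = 25 − 15 = 10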